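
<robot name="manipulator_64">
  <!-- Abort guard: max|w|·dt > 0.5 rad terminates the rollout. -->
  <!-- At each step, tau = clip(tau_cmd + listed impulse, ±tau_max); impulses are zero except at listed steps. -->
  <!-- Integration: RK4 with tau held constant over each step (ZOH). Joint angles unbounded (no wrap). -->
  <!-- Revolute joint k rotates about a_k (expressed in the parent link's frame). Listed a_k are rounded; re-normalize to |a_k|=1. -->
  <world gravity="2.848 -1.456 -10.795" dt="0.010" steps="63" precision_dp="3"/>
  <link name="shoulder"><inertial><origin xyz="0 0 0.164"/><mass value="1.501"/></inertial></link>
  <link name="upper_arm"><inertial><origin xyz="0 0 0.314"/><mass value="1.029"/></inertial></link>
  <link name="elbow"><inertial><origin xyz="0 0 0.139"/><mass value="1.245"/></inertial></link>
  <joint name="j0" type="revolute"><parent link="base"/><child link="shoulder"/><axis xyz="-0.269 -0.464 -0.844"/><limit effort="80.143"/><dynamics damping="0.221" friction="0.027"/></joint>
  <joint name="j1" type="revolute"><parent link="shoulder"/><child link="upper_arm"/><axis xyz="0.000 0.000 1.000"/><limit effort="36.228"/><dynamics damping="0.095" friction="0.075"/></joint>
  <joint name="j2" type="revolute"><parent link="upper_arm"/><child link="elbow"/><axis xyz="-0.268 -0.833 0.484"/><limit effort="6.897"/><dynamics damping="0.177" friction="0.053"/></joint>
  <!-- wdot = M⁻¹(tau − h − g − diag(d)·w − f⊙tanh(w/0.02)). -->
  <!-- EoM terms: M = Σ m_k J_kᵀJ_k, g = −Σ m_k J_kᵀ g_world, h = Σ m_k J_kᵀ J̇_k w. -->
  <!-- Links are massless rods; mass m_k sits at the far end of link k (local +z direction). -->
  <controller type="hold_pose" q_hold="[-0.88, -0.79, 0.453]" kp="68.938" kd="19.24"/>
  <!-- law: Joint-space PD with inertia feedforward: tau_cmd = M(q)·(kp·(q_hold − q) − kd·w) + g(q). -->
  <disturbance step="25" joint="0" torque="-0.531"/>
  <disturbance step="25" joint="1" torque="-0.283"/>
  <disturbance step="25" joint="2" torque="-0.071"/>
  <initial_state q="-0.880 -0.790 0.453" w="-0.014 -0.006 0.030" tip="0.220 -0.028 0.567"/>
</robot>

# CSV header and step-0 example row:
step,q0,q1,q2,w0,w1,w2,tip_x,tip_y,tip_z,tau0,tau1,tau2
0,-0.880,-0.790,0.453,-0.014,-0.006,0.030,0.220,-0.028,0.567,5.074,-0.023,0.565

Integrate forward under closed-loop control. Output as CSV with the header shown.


step,q0,q1,q2,w0,w1,w2,tip_x,tip_y,tip_z,tau0,tau1,tau2
1,-0.880,-0.790,0.453,-0.005,-0.025,0.003,0.220,-0.028,0.567,5.067,-0.022,0.567
2,-0.880,-0.790,0.453,-0.002,-0.033,-0.006,0.220,-0.028,0.567,5.062,-0.022,0.567
3,-0.880,-0.790,0.453,-0.000,-0.034,-0.006,0.220,-0.028,0.567,5.058,-0.022,0.567
4,-0.880,-0.789,0.453,0.001,-0.035,-0.007,0.220,-0.028,0.567,5.055,-0.023,0.566
5,-0.880,-0.789,0.453,0.001,-0.035,-0.007,0.220,-0.028,0.567,5.053,-0.023,0.565
6,-0.880,-0.789,0.453,0.002,-0.035,-0.006,0.220,-0.028,0.567,5.051,-0.023,0.565
7,-0.880,-0.789,0.453,0.002,-0.035,-0.006,0.220,-0.028,0.567,5.049,-0.023,0.564
8,-0.880,-0.789,0.453,0.003,-0.035,-0.006,0.220,-0.028,0.567,5.048,-0.023,0.564
9,-0.880,-0.789,0.454,0.003,-0.035,-0.006,0.220,-0.028,0.567,5.047,-0.023,0.564
10,-0.880,-0.789,0.454,0.003,-0.035,-0.006,0.220,-0.028,0.567,5.047,-0.023,0.563
11,-0.880,-0.789,0.454,0.003,-0.035,-0.006,0.220,-0.028,0.567,5.046,-0.023,0.563
12,-0.880,-0.789,0.454,0.003,-0.035,-0.006,0.220,-0.028,0.567,5.046,-0.024,0.563
13,-0.880,-0.789,0.454,0.003,-0.036,-0.006,0.220,-0.028,0.567,5.046,-0.024,0.563
14,-0.880,-0.788,0.454,0.003,-0.036,-0.006,0.220,-0.028,0.567,5.045,-0.024,0.562
15,-0.880,-0.788,0.454,0.003,-0.036,-0.006,0.220,-0.028,0.567,5.045,-0.024,0.562
16,-0.880,-0.788,0.454,0.003,-0.036,-0.006,0.220,-0.028,0.567,5.045,-0.024,0.562
17,-0.880,-0.788,0.454,0.003,-0.036,-0.006,0.220,-0.028,0.567,5.045,-0.024,0.562
18,-0.880,-0.788,0.454,0.003,-0.036,-0.006,0.220,-0.028,0.567,5.045,-0.024,0.562
19,-0.880,-0.788,0.454,0.003,-0.036,-0.006,0.220,-0.028,0.567,5.045,-0.024,0.562
20,-0.880,-0.788,0.454,0.003,-0.036,-0.006,0.220,-0.028,0.567,5.045,-0.024,0.562
21,-0.880,-0.788,0.454,0.003,-0.036,-0.006,0.220,-0.028,0.567,5.045,-0.024,0.561
22,-0.880,-0.788,0.454,0.003,-0.036,-0.006,0.220,-0.028,0.567,5.045,-0.024,0.561
23,-0.880,-0.788,0.454,0.003,-0.036,-0.006,0.220,-0.028,0.567,5.044,-0.024,0.561
24,-0.881,-0.787,0.454,0.003,-0.036,-0.006,0.220,-0.028,0.567,5.044,-0.025,0.561
25,-0.881,-0.787,0.454,0.003,-0.037,-0.006,0.220,-0.028,0.567,4.513,-0.308,0.490
26,-0.881,-0.790,0.454,-0.010,-0.517,0.006,0.220,-0.028,0.567,5.147,0.012,0.576
27,-0.881,-0.793,0.455,-0.016,-0.114,0.001,0.220,-0.028,0.567,5.126,-0.012,0.578
28,-0.881,-0.794,0.455,-0.011,-0.070,-0.007,0.220,-0.028,0.567,5.108,-0.016,0.576
29,-0.881,-0.794,0.455,-0.007,-0.053,-0.008,0.220,-0.028,0.567,5.095,-0.017,0.573
30,-0.881,-0.794,0.455,-0.004,-0.042,-0.009,0.220,-0.028,0.567,5.084,-0.018,0.571
31,-0.881,-0.794,0.455,-0.002,-0.036,-0.009,0.220,-0.028,0.567,5.076,-0.019,0.569
32,-0.881,-0.794,0.455,-0.000,-0.033,-0.008,0.220,-0.028,0.567,5.069,-0.020,0.568
33,-0.881,-0.794,0.455,0.001,-0.032,-0.008,0.220,-0.028,0.567,5.064,-0.020,0.566
34,-0.881,-0.793,0.455,0.002,-0.031,-0.008,0.220,-0.028,0.567,5.060,-0.020,0.565
35,-0.881,-0.793,0.455,0.003,-0.031,-0.007,0.220,-0.028,0.567,5.057,-0.020,0.564
36,-0.881,-0.793,0.455,0.004,-0.031,-0.007,0.220,-0.028,0.567,5.054,-0.021,0.564
37,-0.881,-0.793,0.455,0.004,-0.031,-0.007,0.220,-0.028,0.567,5.052,-0.021,0.563
38,-0.881,-0.793,0.455,0.005,-0.031,-0.007,0.220,-0.028,0.567,5.051,-0.021,0.563
39,-0.881,-0.793,0.455,0.005,-0.031,-0.007,0.220,-0.028,0.567,5.049,-0.021,0.562
40,-0.881,-0.793,0.455,0.005,-0.031,-0.007,0.220,-0.028,0.567,5.048,-0.021,0.562
41,-0.881,-0.792,0.455,0.005,-0.031,-0.007,0.220,-0.028,0.567,5.048,-0.021,0.562
42,-0.881,-0.792,0.455,0.005,-0.031,-0.007,0.220,-0.028,0.567,5.047,-0.022,0.561
43,-0.881,-0.792,0.455,0.005,-0.031,-0.007,0.220,-0.028,0.567,5.046,-0.022,0.561
44,-0.881,-0.792,0.455,0.005,-0.031,-0.007,0.220,-0.028,0.567,5.046,-0.022,0.561
45,-0.881,-0.792,0.455,0.005,-0.031,-0.007,0.220,-0.028,0.567,5.046,-0.022,0.561
46,-0.881,-0.792,0.455,0.005,-0.031,-0.007,0.220,-0.028,0.567,5.045,-0.022,0.561
47,-0.881,-0.792,0.455,0.005,-0.032,-0.007,0.220,-0.028,0.567,5.045,-0.022,0.560
48,-0.881,-0.792,0.455,0.005,-0.032,-0.007,0.220,-0.028,0.567,5.045,-0.022,0.560
49,-0.881,-0.791,0.456,0.005,-0.032,-0.007,0.220,-0.028,0.567,5.045,-0.022,0.560
50,-0.881,-0.791,0.456,0.005,-0.032,-0.007,0.220,-0.028,0.567,5.045,-0.022,0.560
51,-0.881,-0.791,0.456,0.005,-0.032,-0.007,0.220,-0.028,0.567,5.045,-0.022,0.560
52,-0.881,-0.791,0.456,0.005,-0.032,-0.007,0.220,-0.028,0.567,5.045,-0.023,0.560
53,-0.881,-0.791,0.456,0.005,-0.032,-0.007,0.220,-0.028,0.567,5.044,-0.023,0.559
54,-0.881,-0.791,0.456,0.005,-0.032,-0.007,0.220,-0.028,0.567,5.044,-0.023,0.559
55,-0.881,-0.791,0.456,0.005,-0.033,-0.007,0.220,-0.028,0.567,5.044,-0.023,0.559
56,-0.881,-0.790,0.456,0.005,-0.033,-0.007,0.220,-0.028,0.567,5.044,-0.023,0.559
57,-0.881,-0.790,0.456,0.005,-0.033,-0.007,0.220,-0.028,0.567,5.044,-0.023,0.559
58,-0.881,-0.790,0.456,0.005,-0.033,-0.007,0.220,-0.028,0.567,5.044,-0.023,0.559
59,-0.881,-0.790,0.456,0.005,-0.033,-0.007,0.220,-0.028,0.567,5.044,-0.023,0.559
60,-0.881,-0.790,0.456,0.005,-0.033,-0.007,0.220,-0.028,0.567,5.044,-0.023,0.559
61,-0.881,-0.790,0.456,0.005,-0.033,-0.007,0.220,-0.028,0.567,5.044,-0.023,0.559
62,-0.881,-0.790,0.456,0.005,-0.033,-0.007,0.220,-0.028,0.567,5.044,-0.023,0.558
63,-0.881,-0.790,0.456,0.004,-0.033,-0.007,0.220,-0.028,0.567,,,


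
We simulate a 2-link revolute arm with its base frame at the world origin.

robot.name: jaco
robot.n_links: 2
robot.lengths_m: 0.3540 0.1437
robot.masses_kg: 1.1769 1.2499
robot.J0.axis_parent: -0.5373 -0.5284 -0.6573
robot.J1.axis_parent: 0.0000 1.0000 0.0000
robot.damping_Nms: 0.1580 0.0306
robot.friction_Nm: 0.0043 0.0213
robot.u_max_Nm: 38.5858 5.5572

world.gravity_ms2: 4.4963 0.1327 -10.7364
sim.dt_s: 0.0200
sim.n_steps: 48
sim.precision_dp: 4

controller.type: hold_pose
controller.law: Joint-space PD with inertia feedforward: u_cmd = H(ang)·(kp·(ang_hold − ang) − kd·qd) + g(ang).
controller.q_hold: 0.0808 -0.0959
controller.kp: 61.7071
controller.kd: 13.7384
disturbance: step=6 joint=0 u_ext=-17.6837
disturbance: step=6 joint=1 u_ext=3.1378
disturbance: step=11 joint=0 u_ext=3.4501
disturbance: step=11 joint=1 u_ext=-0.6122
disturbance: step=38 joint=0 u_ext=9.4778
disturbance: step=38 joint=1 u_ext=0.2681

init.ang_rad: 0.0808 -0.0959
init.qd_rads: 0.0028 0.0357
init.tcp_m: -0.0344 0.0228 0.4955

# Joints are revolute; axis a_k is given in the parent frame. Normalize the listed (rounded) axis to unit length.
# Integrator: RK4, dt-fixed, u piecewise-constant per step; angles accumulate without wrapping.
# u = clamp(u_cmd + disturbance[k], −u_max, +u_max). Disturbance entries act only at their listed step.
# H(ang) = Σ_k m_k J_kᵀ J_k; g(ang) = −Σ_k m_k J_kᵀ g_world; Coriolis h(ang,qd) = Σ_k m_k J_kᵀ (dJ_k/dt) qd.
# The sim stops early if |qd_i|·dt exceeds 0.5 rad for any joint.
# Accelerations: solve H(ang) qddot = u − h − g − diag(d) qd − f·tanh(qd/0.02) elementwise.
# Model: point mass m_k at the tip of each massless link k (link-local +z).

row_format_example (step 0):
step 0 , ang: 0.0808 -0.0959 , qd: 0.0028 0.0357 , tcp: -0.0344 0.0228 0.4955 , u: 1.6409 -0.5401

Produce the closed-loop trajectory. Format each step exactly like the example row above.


step 1 , ang: 0.0808 -0.0955 , qd: -0.0011 0.0082 , tcp: -0.0343 0.0228 0.4955 , u: 1.6389 -0.5344
step 2 , ang: 0.0808 -0.0954 , qd: -0.0016 0.0012 , tcp: -0.0343 0.0228 0.4955 , u: 1.6369 -0.5325
step 3 , ang: 0.0808 -0.0954 , qd: -0.0011 -0.0001 , tcp: -0.0343 0.0228 0.4955 , u: 1.6353 -0.5319
step 4 , ang: 0.0807 -0.0954 , qd: -0.0007 -0.0003 , tcp: -0.0343 0.0228 0.4955 , u: 1.6339 -0.5316
step 5 , ang: 0.0807 -0.0954 , qd: -0.0003 -0.0004 , tcp: -0.0343 0.0228 0.4955 , u: 1.6328 -0.5314
step 6 , ang: 0.0807 -0.0954 , qd: -0.0001 -0.0004 , tcp: -0.0343 0.0228 0.4955 , u: -16.0519 2.6066
step 7 , ang: 0.0674 -0.0954 , qd: -1.3276 -0.0010 , tcp: -0.0310 0.0190 0.4959 , u: 6.7980 -1.4436
step 8 , ang: 0.0448 -0.0955 , qd: -0.9406 -0.0052 , tcp: -0.0253 0.0125 0.4964 , u: 5.9426 -1.2829
step 9 , ang: 0.0291 -0.0955 , qd: -0.6324 0.0002 , tcp: -0.0213 0.0081 0.4967 , u: 5.2088 -1.1484
step 10 , ang: 0.0189 -0.0955 , qd: -0.3912 0.0030 , tcp: -0.0186 0.0052 0.4969 , u: 4.5827 -1.0345
step 11 , ang: 0.0129 -0.0954 , qd: -0.2052 0.0032 , tcp: -0.0171 0.0036 0.4969 , u: 7.5011 -1.5504
step 12 , ang: 0.0128 -0.0954 , qd: 0.1942 -0.0012 , tcp: -0.0170 0.0035 0.4969 , u: 2.5949 -0.6789
step 13 , ang: 0.0170 -0.0954 , qd: 0.2226 -0.0051 , tcp: -0.0181 0.0047 0.4969 , u: 2.3866 -0.6422
step 14 , ang: 0.0216 -0.0956 , qd: 0.2382 -0.0062 , tcp: -0.0193 0.0060 0.4968 , u: 2.2154 -0.6129
step 15 , ang: 0.0264 -0.0957 , qd: 0.2438 -0.0066 , tcp: -0.0206 0.0073 0.4968 , u: 2.0758 -0.5894
step 16 , ang: 0.0312 -0.0958 , qd: 0.2420 -0.0066 , tcp: -0.0219 0.0087 0.4967 , u: 1.9627 -0.5707
step 17 , ang: 0.0360 -0.0960 , qd: 0.2347 -0.0063 , tcp: -0.0231 0.0100 0.4966 , u: 1.8717 -0.5559
step 18 , ang: 0.0406 -0.0961 , qd: 0.2236 -0.0060 , tcp: -0.0243 0.0113 0.4965 , u: 1.7992 -0.5443
step 19 , ang: 0.0449 -0.0962 , qd: 0.2100 -0.0055 , tcp: -0.0254 0.0126 0.4964 , u: 1.7421 -0.5355
step 20 , ang: 0.0490 -0.0963 , qd: 0.1949 -0.0050 , tcp: -0.0264 0.0137 0.4963 , u: 1.6975 -0.5287
step 21 , ang: 0.0527 -0.0964 , qd: 0.1791 -0.0045 , tcp: -0.0274 0.0148 0.4962 , u: 1.6633 -0.5238
step 22 , ang: 0.0561 -0.0965 , qd: 0.1630 -0.0040 , tcp: -0.0283 0.0158 0.4962 , u: 1.6376 -0.5202
step 23 , ang: 0.0592 -0.0966 , qd: 0.1473 -0.0035 , tcp: -0.0291 0.0166 0.4961 , u: 1.6186 -0.5178
step 24 , ang: 0.0620 -0.0966 , qd: 0.1321 -0.0030 , tcp: -0.0298 0.0174 0.4960 , u: 1.6051 -0.5163
step 25 , ang: 0.0645 -0.0967 , qd: 0.1178 -0.0026 , tcp: -0.0304 0.0181 0.4960 , u: 1.5959 -0.5154
step 26 , ang: 0.0667 -0.0967 , qd: 0.1044 -0.0022 , tcp: -0.0310 0.0188 0.4959 , u: 1.5902 -0.5150
step 27 , ang: 0.0687 -0.0968 , qd: 0.0920 -0.0019 , tcp: -0.0315 0.0193 0.4958 , u: 1.5870 -0.5151
step 28 , ang: 0.0704 -0.0968 , qd: 0.0806 -0.0016 , tcp: -0.0319 0.0198 0.4958 , u: 1.5859 -0.5154
step 29 , ang: 0.0719 -0.0969 , qd: 0.0704 -0.0013 , tcp: -0.0323 0.0203 0.4958 , u: 1.5863 -0.5159
step 30 , ang: 0.0732 -0.0969 , qd: 0.0611 -0.0011 , tcp: -0.0326 0.0207 0.4957 , u: 1.5877 -0.5166
step 31 , ang: 0.0744 -0.0969 , qd: 0.0528 -0.0009 , tcp: -0.0329 0.0210 0.4957 , u: 1.5899 -0.5174
step 32 , ang: 0.0753 -0.0969 , qd: 0.0454 -0.0007 , tcp: -0.0331 0.0213 0.4957 , u: 1.5927 -0.5181
step 33 , ang: 0.0762 -0.0969 , qd: 0.0389 -0.0005 , tcp: -0.0334 0.0215 0.4956 , u: 1.5957 -0.5190
step 34 , ang: 0.0769 -0.0969 , qd: 0.0332 -0.0004 , tcp: -0.0335 0.0217 0.4956 , u: 1.5988 -0.5197
step 35 , ang: 0.0775 -0.0970 , qd: 0.0282 -0.0003 , tcp: -0.0337 0.0219 0.4956 , u: 1.6019 -0.5205
step 36 , ang: 0.0780 -0.0970 , qd: 0.0239 -0.0001 , tcp: -0.0338 0.0220 0.4956 , u: 1.6050 -0.5212
step 37 , ang: 0.0785 -0.0970 , qd: 0.0201 -0.0000 , tcp: -0.0339 0.0222 0.4956 , u: 1.6078 -0.5219
step 38 , ang: 0.0788 -0.0970 , qd: 0.0169 0.0001 , tcp: -0.0340 0.0223 0.4956 , u: 11.0882 -0.2544
step 39 , ang: 0.0902 -0.0751 , qd: 1.1153 2.1764 , tcp: -0.0337 0.0254 0.4956 , u: -1.1553 -0.6157
step 40 , ang: 0.1091 -0.0389 , qd: 0.7809 1.4630 , tcp: -0.0331 0.0305 0.4956 , u: -0.6934 -0.6314
step 41 , ang: 0.1220 -0.0151 , qd: 0.5174 0.9233 , tcp: -0.0329 0.0340 0.4954 , u: -0.2999 -0.6426
step 42 , ang: 0.1303 -0.0008 , qd: 0.3130 0.5194 , tcp: -0.0328 0.0362 0.4953 , u: 0.0332 -0.6492
step 43 , ang: 0.1350 0.0066 , qd: 0.1573 0.2209 , tcp: -0.0329 0.0375 0.4952 , u: 0.3139 -0.6513
step 44 , ang: 0.1370 0.0088 , qd: 0.0415 0.0074 , tcp: -0.0330 0.0380 0.4951 , u: 0.5495 -0.6506
step 45 , ang: 0.1370 0.0078 , qd: -0.0355 -0.1038 , tcp: -0.0332 0.0381 0.4951 , u: 0.7459 -0.6573
step 46 , ang: 0.1358 0.0050 , qd: -0.0888 -0.1733 , tcp: -0.0333 0.0377 0.4952 , u: 0.9087 -0.6624
step 47 , ang: 0.1336 0.0011 , qd: -0.1251 -0.2183 , tcp: -0.0333 0.0372 0.4952 , u: 1.0445 -0.6649
step 48 , ang: 0.1309 -0.0035 , qd: -0.1484 -0.2449 , tcp: -0.0333 0.0364 0.4952


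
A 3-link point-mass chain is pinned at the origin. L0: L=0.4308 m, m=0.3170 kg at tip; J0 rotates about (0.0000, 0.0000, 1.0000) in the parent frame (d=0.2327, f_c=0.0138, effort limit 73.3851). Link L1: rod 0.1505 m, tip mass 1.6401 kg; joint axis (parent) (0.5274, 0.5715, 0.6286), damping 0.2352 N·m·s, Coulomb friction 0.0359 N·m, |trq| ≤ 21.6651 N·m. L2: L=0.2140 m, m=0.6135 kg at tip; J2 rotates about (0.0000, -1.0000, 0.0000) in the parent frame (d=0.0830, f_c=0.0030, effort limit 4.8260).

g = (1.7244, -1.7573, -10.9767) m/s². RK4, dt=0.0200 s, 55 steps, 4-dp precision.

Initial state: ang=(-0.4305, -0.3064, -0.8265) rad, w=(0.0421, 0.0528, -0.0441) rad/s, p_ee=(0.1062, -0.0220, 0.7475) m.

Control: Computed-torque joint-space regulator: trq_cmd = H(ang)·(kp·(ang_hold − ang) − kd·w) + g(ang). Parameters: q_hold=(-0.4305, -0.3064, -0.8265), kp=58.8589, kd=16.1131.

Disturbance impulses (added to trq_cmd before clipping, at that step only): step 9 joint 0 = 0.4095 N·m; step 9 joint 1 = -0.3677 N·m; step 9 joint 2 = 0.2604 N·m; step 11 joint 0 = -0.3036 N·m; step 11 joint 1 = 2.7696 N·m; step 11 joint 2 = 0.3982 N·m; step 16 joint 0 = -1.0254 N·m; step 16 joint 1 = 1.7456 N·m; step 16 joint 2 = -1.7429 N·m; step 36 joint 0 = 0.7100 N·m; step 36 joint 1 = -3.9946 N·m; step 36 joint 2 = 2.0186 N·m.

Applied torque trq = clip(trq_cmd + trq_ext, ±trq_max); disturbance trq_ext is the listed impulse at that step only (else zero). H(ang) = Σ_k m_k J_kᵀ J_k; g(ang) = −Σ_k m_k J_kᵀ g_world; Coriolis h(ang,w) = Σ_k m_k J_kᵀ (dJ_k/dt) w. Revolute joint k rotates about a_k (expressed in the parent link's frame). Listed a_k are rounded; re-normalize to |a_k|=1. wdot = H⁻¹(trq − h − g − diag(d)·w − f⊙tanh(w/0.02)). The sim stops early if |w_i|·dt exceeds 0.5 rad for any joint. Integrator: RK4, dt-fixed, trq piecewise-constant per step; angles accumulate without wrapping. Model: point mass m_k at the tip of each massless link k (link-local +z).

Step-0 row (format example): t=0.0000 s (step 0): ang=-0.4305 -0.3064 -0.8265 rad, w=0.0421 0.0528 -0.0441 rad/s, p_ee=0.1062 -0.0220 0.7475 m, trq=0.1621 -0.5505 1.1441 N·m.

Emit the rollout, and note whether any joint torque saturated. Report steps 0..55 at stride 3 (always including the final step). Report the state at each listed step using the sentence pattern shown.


t=0.0600 s (step 3): ang=-0.4304 -0.3057 -0.8284 rad, w=0.0017 0.0018 -0.0132 rad/s, p_ee=0.1066 -0.0224 0.7472 m, trq=0.1591 -0.5134 1.1210 N·m.
t=0.1200 s (step 6): ang=-0.4304 -0.3057 -0.8287 rad, w=0.0010 -0.0003 0.0026 rad/s, p_ee=0.1066 -0.0224 0.7472 m, trq=0.1575 -0.5064 1.1137 N·m.
t=0.1800 s (step 9): ang=-0.4304 -0.3057 -0.8284 rad, w=0.0006 -0.0007 0.0053 rad/s, p_ee=0.1066 -0.0224 0.7472 m, trq=0.5666 -0.8720 1.3720 N·m.
t=0.2400 s (step 12): ang=-0.4139 -0.2856 -0.8053 rad, w=0.0388 2.0284 2.0183 rad/s, p_ee=0.1061 -0.0212 0.7492 m, trq=0.2320 -1.3343 0.9531 N·m.
t=0.3000 s (step 15): ang=-0.4151 -0.2357 -0.7567 rad, w=-0.0213 0.1460 0.1182 rad/s, p_ee=0.1052 -0.0241 0.7527 m, trq=0.1565 -0.8202 1.0725 N·m.
t=0.3600 s (step 18): ang=-0.4474 -0.2361 -0.7851 rad, w=-0.3632 -0.0004 -0.7365 rad/s, p_ee=0.1081 -0.0305 0.7492 m, trq=0.2755 -1.1437 1.5115 N·m.
t=0.4200 s (step 21): ang=-0.4513 -0.2378 -0.8099 rad, w=0.0176 -0.0638 -0.1728 rad/s, p_ee=0.1110 -0.0334 0.7461 m, trq=0.1777 -0.8651 1.2640 N·m.
t=0.4800 s (step 24): ang=-0.4502 -0.2429 -0.8139 rad, w=0.0193 -0.0983 0.0031 rad/s, p_ee=0.1110 -0.0329 0.7459 m, trq=0.1591 -0.7510 1.1709 N·m.
t=0.5400 s (step 27): ang=-0.4490 -0.2490 -0.8124 rad, w=0.0188 -0.1038 0.0366 rad/s, p_ee=0.1102 -0.0316 0.7464 m, trq=0.1535 -0.6968 1.1371 N·m.
t=0.6000 s (step 30): ang=-0.4479 -0.2549 -0.8101 rad, w=0.0174 -0.0933 0.0374 rad/s, p_ee=0.1093 -0.0303 0.7470 m, trq=0.1524 -0.6671 1.1227 N·m.
t=0.6600 s (step 33): ang=-0.4469 -0.2601 -0.8081 rad, w=0.0160 -0.0794 0.0295 rad/s, p_ee=0.1085 -0.0291 0.7475 m, trq=0.1529 -0.6479 1.1156 N·m.
t=0.7200 s (step 36): ang=-0.4459 -0.2644 -0.8066 rad, w=0.0147 -0.0661 0.0208 rad/s, p_ee=0.1079 -0.0282 0.7480 m, trq=0.8636 -4.6288 3.1303 N·m.
t=0.7800 s (step 39): ang=-0.4432 -0.3200 -0.7958 rad, w=0.0303 -0.4874 0.2489 rad/s, p_ee=0.1006 -0.0174 0.7519 m, trq=0.0531 0.1130 0.6992 N·m.
t=0.8400 s (step 42): ang=-0.4421 -0.3317 -0.7867 rad, w=0.0080 -0.0145 0.0510 rad/s, p_ee=0.0982 -0.0142 0.7534 m, trq=0.1343 -0.2431 0.9239 N·m.
t=0.9000 s (step 45): ang=-0.4419 -0.3308 -0.7888 rad, w=-0.0028 0.0229 -0.0987 rad/s, p_ee=0.0986 -0.0146 0.7531 m, trq=0.1573 -0.3406 1.0146 N·m.
t=0.9600 s (step 48): ang=-0.4420 -0.3294 -0.7959 rad, w=-0.0006 0.0254 -0.1299 rad/s, p_ee=0.0997 -0.0157 0.7522 m, trq=0.1637 -0.3781 1.0518 N·m.
t=1.0200 s (step 51): ang=-0.4420 -0.3279 -0.8035 rad, w=0.0016 0.0236 -0.1195 rad/s, p_ee=0.1008 -0.0169 0.7513 m, trq=0.1653 -0.3968 1.0695 N·m.
t=1.0800 s (step 54): ang=-0.4421 -0.3266 -0.8100 rad, w=0.0023 0.0208 -0.0989 rad/s, p_ee=0.1018 -0.0180 0.7505 m, trq=0.1656 -0.4079 1.0792 N·m.
t=1.1000 s (step 55): ang=-0.4421 -0.3262 -0.8119 rad, w=0.0024 0.0200 -0.0919 rad/s, p_ee=0.1020 -0.0183 0.7502 m.
any joint saturated: no


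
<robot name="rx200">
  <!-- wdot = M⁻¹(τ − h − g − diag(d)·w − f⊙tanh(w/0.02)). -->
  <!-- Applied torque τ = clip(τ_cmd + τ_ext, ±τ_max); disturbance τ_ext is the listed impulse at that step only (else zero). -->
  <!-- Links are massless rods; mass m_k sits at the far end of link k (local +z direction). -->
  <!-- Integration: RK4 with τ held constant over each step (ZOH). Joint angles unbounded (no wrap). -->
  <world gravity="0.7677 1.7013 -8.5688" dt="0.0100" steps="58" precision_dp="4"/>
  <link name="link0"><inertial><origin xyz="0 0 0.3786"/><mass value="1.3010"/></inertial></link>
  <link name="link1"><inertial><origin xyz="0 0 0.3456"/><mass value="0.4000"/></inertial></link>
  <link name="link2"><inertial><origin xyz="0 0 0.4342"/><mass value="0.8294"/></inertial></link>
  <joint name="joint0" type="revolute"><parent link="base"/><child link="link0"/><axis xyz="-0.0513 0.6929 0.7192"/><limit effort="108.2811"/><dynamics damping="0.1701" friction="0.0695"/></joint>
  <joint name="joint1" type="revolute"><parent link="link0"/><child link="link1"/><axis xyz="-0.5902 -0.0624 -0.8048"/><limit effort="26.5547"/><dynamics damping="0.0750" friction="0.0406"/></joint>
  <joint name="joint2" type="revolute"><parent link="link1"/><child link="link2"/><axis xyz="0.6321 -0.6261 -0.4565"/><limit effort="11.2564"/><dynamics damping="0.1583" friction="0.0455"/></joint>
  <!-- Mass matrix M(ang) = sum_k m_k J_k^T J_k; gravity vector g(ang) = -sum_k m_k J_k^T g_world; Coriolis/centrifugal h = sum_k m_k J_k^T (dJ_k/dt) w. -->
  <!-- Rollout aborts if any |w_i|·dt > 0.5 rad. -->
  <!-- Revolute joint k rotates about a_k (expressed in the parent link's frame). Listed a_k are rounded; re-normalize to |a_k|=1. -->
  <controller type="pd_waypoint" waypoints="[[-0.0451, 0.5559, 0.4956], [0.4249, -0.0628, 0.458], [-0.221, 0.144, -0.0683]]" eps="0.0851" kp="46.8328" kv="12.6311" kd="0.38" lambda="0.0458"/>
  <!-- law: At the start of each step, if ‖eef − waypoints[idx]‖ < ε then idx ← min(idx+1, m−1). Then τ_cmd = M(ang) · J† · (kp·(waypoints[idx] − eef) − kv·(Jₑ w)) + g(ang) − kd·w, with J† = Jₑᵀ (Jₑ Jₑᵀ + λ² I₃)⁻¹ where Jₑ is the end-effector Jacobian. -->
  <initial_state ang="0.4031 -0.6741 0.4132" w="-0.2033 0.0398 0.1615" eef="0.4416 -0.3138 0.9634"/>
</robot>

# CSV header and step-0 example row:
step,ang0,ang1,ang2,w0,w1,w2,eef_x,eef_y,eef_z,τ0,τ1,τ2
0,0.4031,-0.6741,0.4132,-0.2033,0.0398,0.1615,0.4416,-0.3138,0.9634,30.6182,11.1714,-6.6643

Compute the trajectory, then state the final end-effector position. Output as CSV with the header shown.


step,ang0,ang1,ang2,w0,w1,w2,eef_x,eef_y,eef_z,τ0,τ1,τ2
1,0.4098,-0.6584,0.4319,1.5225,3.0166,3.5127,0.4390,-0.3135,0.9636,27.6893,9.1840,-6.9280
2,0.4314,-0.6186,0.4782,2.7618,4.8639,5.6726,0.4358,-0.3099,0.9634,24.0561,8.0103,-6.3897
3,0.4635,-0.5646,0.5420,3.6472,5.8703,7.0330,0.4324,-0.3032,0.9624,19.1247,7.3243,-5.4113
4,0.5031,-0.5036,0.6163,4.2407,6.2767,7.7839,0.4290,-0.2933,0.9605,13.5064,6.9076,-4.2273
5,0.5473,-0.4406,0.6958,4.5987,6.3022,8.0767,0.4256,-0.2804,0.9577,8.0899,6.6063,-3.0129
6,0.5943,-0.3785,0.7766,4.7838,6.1252,8.0585,0.4221,-0.2649,0.9538,3.4091,6.3229,-1.8884
7,0.6424,-0.3185,0.8562,4.8519,5.8643,7.8505,0.4186,-0.2474,0.9491,-0.3834,6.0095,-0.9190
8,0.6909,-0.2613,0.9331,4.8449,5.5862,7.5374,0.4149,-0.2281,0.9437,-3.3412,5.6520,-0.1274
9,0.7391,-0.2069,1.0067,4.7911,5.3231,7.1721,0.4111,-0.2075,0.9376,-5.5906,5.2535,0.4901
10,0.7866,-0.1549,1.0764,4.7091,5.0880,6.7855,0.4069,-0.1859,0.9311,-7.2663,4.8243,0.9506
11,0.8332,-0.1051,1.1423,4.6104,4.8842,6.3946,0.4025,-0.1636,0.9241,-8.4873,4.3761,1.2763
12,0.8787,-0.0571,1.2043,4.5025,4.7106,6.0087,0.3976,-0.1408,0.9168,-9.3519,3.9196,1.4898
13,0.9232,-0.0108,1.2625,4.3902,4.5641,5.6324,0.3924,-0.1177,0.9092,-9.9382,3.4633,1.6124
14,0.9665,0.0342,1.3170,4.2767,4.4412,5.2679,0.3868,-0.0945,0.9013,-10.3083,3.0143,1.6626
15,1.0087,0.0781,1.3679,4.1639,4.3382,4.9160,0.3807,-0.0714,0.8933,-10.5104,2.5773,1.6563
16,1.0497,0.1210,1.4153,4.0531,4.2517,4.5767,0.3743,-0.0484,0.8852,-10.5826,2.1561,1.6069
17,1.0897,0.1631,1.4594,3.9454,4.1787,4.2502,0.3674,-0.0256,0.8769,-10.5547,1.7531,1.5253
18,1.1287,0.2046,1.5003,3.8413,4.1166,3.9360,0.3602,-0.0032,0.8686,-10.4501,1.3701,1.4206
19,1.1666,0.2455,1.5382,3.7413,4.0627,3.6340,0.3526,0.0187,0.8602,-10.2872,1.0079,1.2998
20,1.2035,0.2858,1.5731,3.6454,4.0150,3.3442,0.3446,0.0403,0.8517,-10.0806,0.6671,1.1688
21,1.2395,0.3258,1.6051,3.5540,3.9716,3.0663,0.3364,0.0613,0.8432,-9.8418,0.3479,1.0321
22,1.2746,0.3653,1.6344,3.4672,3.9308,2.8006,0.3279,0.0817,0.8348,-9.5799,0.0502,0.8933
23,1.3088,0.4044,1.6611,3.3848,3.8910,2.5469,0.3191,0.1015,0.8263,-9.3020,-0.2264,0.7551
24,1.3423,0.4431,1.6854,3.3070,3.8512,2.3054,0.3101,0.1207,0.8179,-9.0140,-0.4822,0.6196
25,1.3750,0.4814,1.7073,3.2337,3.8102,2.0761,0.3010,0.1393,0.8095,-8.7201,-0.7177,0.4884
26,1.4070,0.5193,1.7269,3.1649,3.7672,1.8590,0.2917,0.1572,0.8011,-8.4239,-0.9337,0.3625
27,1.4383,0.5567,1.7445,3.1005,3.7216,1.6543,0.2823,0.1744,0.7929,-8.1281,-1.1307,0.2430
28,1.4690,0.5937,1.7601,3.0404,3.6728,1.4616,0.2728,0.1909,0.7847,-7.8348,-1.3094,0.1302
29,1.4992,0.6301,1.7738,2.9846,3.6206,1.2811,0.2632,0.2068,0.7766,-7.5454,-1.4705,0.0245
30,1.5288,0.6661,1.7857,2.9331,3.5649,1.1124,0.2537,0.2220,0.7686,-7.2610,-1.6147,-0.0737
31,1.5579,0.7014,1.7961,2.8857,3.5055,0.9552,0.2441,0.2365,0.7608,-6.9824,-1.7427,-0.1645
32,1.5865,0.7362,1.8049,2.8424,3.4426,0.8093,0.2346,0.2504,0.7530,-6.7099,-1.8552,-0.2479
33,1.6147,0.7703,1.8123,2.8032,3.3763,0.6742,0.2251,0.2636,0.7455,-6.4437,-1.9530,-0.3238
34,1.6426,0.8037,1.8184,2.7680,3.3070,0.5495,0.2158,0.2762,0.7380,-6.1836,-2.0367,-0.3926
35,1.6701,0.8364,1.8233,2.7369,3.2349,0.4346,0.2065,0.2882,0.7307,-5.9296,-2.1070,-0.4542
36,1.6974,0.8684,1.8271,2.7098,3.1605,0.3292,0.1973,0.2995,0.7236,-5.6813,-2.1644,-0.5091
37,1.7243,0.8996,1.8299,2.6867,3.0840,0.2327,0.1883,0.3103,0.7167,-5.4381,-2.2097,-0.5573
38,1.7511,0.9300,1.8318,2.6677,3.0059,0.1444,0.1794,0.3206,0.7100,-5.1995,-2.2434,-0.5992
39,1.7777,0.9597,1.8328,2.6528,2.9267,0.0639,0.1707,0.3303,0.7034,-4.9650,-2.2660,-0.6351
40,1.8042,0.9886,1.8331,2.6424,2.8463,-0.0078,0.1622,0.3395,0.6970,-4.7338,-2.2780,-0.6677
41,1.8306,1.0166,1.8327,2.6377,2.7637,-0.0656,0.1539,0.3481,0.6909,-4.5055,-2.2794,-0.7063
42,1.8570,1.0438,1.8318,2.6371,2.6817,-0.1183,0.1458,0.3563,0.6849,-4.2788,-2.2718,-0.7389
43,1.8834,1.0703,1.8304,2.6409,2.6005,-0.1669,0.1378,0.3641,0.6791,-4.0529,-2.2555,-0.7651
44,1.9098,1.0959,1.8285,2.6492,2.5204,-0.2114,0.1301,0.3714,0.6735,-3.8271,-2.2306,-0.7853
45,1.9364,1.1207,1.8262,2.6623,2.4417,-0.2523,0.1226,0.3782,0.6681,-3.6007,-2.1975,-0.8002
46,1.9631,1.1447,1.8234,2.6805,2.3644,-0.2896,0.1153,0.3847,0.6629,-3.3729,-2.1563,-0.8102
47,1.9901,1.1680,1.8204,2.7041,2.2889,-0.3237,0.1082,0.3909,0.6579,-3.1428,-2.1073,-0.8158
48,2.0173,1.1905,1.8170,2.7334,2.2152,-0.3547,0.1014,0.3966,0.6531,-2.9096,-2.0505,-0.8175
49,2.0448,1.2123,1.8133,2.7688,2.1434,-0.3830,0.0948,0.4021,0.6485,-2.6724,-1.9862,-0.8156
50,2.0727,1.2334,1.8093,2.8108,2.0739,-0.4088,0.0884,0.4072,0.6441,-2.4301,-1.9144,-0.8105
51,2.1010,1.2538,1.8051,2.8597,2.0066,-0.4324,0.0822,0.4120,0.6399,-2.1818,-1.8352,-0.8026
52,2.1299,1.2735,1.8007,2.9161,1.9417,-0.4539,0.0763,0.4166,0.6359,-1.9264,-1.7486,-0.7922
53,2.1594,1.2926,1.7961,2.9804,1.8793,-0.4737,0.0705,0.4209,0.6321,-1.6628,-1.6547,-0.7797
54,2.1896,1.3111,1.7912,3.0532,1.8194,-0.4919,0.0650,0.4250,0.6285,-1.3900,-1.5533,-0.7653
55,2.2205,1.3290,1.7862,3.1350,1.7623,-0.5089,0.0597,0.4288,0.6251,-1.1066,-1.4444,-0.7493
56,2.2524,1.3464,1.7811,3.2266,1.7079,-0.5247,0.0547,0.4324,0.6219,-0.8116,-1.3281,-0.7321
57,2.2851,1.3632,1.7757,3.3287,1.6563,-0.5398,0.0498,0.4358,0.6189,-0.5040,-1.2041,-0.7139
58,2.3190,1.3795,1.7703,3.4417,1.6076,-0.5543,0.0452,0.4391,0.6160,,,
# final eef position (m): 0.0452 0.4391 0.6160


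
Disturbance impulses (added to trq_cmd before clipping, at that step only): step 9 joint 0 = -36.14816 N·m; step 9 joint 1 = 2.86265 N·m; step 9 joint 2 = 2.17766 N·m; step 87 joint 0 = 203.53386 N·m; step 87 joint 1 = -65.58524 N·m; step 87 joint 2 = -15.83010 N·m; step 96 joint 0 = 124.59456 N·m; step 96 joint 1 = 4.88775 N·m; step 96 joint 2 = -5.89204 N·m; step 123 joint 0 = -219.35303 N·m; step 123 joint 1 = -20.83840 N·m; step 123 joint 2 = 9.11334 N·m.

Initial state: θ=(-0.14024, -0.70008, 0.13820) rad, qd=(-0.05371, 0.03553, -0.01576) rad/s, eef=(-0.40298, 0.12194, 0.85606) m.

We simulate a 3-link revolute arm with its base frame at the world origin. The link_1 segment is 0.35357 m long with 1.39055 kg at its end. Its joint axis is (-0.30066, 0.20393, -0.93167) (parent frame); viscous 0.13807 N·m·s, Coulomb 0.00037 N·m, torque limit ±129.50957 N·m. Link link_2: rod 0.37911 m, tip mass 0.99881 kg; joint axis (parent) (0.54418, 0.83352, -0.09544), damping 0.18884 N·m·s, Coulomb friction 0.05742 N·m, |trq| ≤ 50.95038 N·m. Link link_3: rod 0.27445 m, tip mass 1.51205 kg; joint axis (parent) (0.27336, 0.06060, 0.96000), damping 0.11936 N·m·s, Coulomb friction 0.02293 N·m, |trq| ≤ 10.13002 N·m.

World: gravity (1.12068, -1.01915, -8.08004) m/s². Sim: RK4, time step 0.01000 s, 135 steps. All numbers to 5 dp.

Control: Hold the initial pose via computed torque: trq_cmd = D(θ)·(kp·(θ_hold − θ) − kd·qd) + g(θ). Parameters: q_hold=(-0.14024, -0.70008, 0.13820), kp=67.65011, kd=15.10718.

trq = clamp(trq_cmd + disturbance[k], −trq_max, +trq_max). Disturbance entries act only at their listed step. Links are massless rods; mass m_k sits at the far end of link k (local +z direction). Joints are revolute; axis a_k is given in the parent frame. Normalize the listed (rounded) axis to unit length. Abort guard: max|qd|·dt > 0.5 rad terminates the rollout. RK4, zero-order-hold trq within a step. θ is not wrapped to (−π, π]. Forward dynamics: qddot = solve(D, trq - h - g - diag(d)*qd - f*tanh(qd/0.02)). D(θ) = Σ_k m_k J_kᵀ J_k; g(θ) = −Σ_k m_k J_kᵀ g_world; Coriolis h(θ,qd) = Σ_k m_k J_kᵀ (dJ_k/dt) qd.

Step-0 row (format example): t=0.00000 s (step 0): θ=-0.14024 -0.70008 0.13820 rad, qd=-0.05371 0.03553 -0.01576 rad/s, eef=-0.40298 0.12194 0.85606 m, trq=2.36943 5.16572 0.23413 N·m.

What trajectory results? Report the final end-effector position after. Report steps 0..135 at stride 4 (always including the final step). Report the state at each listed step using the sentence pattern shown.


t=0.04000 s (step 4): θ=-0.14173 -0.69919 0.13897 rad, qd=-0.02618 0.01568 -0.00941 rad/s, eef=-0.40298 0.12077 0.85638 m, trq=2.09196 5.32123 0.26057 N·m.
t=0.08000 s (step 8): θ=-0.14238 -0.69887 0.13952 rad, qd=-0.01038 0.00628 -0.02247 rad/s, eef=-0.40301 0.12026 0.85650 m, trq=1.90604 5.41269 0.27771 N·m.
t=0.12000 s (step 12): θ=-0.15050 -0.69804 0.14572 rad, qd=-0.26451 0.03659 0.02633 rad/s, eef=-0.40476 0.11456 0.85669 m, trq=6.23446 5.14471 0.04039 N·m.
t=0.16000 s (step 16): θ=-0.15768 -0.69713 0.14613 rad, qd=-0.10486 0.00768 0.04004 rad/s, eef=-0.40633 0.10980 0.85673 m, trq=4.44857 5.33012 0.14431 N·m.
t=0.20000 s (step 20): θ=-0.15994 -0.69700 0.14607 rad, qd=-0.01302 -0.00462 0.02408 rad/s, eef=-0.40689 0.10834 0.85667 m, trq=3.26906 5.42518 0.21121 N·m.
t=0.24000 s (step 24): θ=-0.15943 -0.69719 0.14555 rad, qd=0.03635 -0.00989 0.01504 rad/s, eef=-0.40686 0.10873 0.85659 m, trq=2.50897 5.47309 0.25304 N·m.
t=0.28000 s (step 28): θ=-0.15752 -0.69754 0.14488 rad, qd=0.05930 -0.01174 0.01201 rad/s, eef=-0.40651 0.11006 0.85653 m, trq=2.03386 5.49781 0.27858 N·m.
t=0.32000 s (step 32): θ=-0.15503 -0.69791 0.14417 rad, qd=0.06639 -0.01185 0.01170 rad/s, eef=-0.40601 0.11176 0.85647 m, trq=1.74891 5.51074 0.29363 N·m.
t=0.36000 s (step 36): θ=-0.15245 -0.69828 0.14349 rad, qd=0.06455 -0.01111 0.01280 rad/s, eef=-0.40548 0.11351 0.85642 m, trq=1.58818 5.51759 0.30196 N·m.
t=0.40000 s (step 40): θ=-0.15004 -0.69860 0.14283 rad, qd=0.05817 -0.01005 0.01450 rad/s, eef=-0.40497 0.11514 0.85638 m, trq=1.50647 5.52134 0.30611 N·m.
t=0.44000 s (step 44): θ=-0.14794 -0.69888 0.14222 rad, qd=0.04997 -0.00891 0.01637 rad/s, eef=-0.40452 0.11657 0.85634 m, trq=1.47327 5.52357 0.30773 N·m.
t=0.48000 s (step 48): θ=-0.14617 -0.69911 0.14166 rad, qd=0.04150 -0.00784 0.01818 rad/s, eef=-0.40414 0.11777 0.85631 m, trq=1.46840 5.52510 0.30791 N·m.
t=0.52000 s (step 52): θ=-0.14474 -0.69930 0.14115 rad, qd=0.03362 -0.00689 0.01985 rad/s, eef=-0.40383 0.11875 0.85628 m, trq=1.47885 5.52630 0.30733 N·m.
t=0.56000 s (step 56): θ=-0.14360 -0.69945 0.14069 rad, qd=0.02673 -0.00608 0.02134 rad/s, eef=-0.40359 0.11953 0.85625 m, trq=1.49646 5.52733 0.30640 N·m.
t=0.60000 s (step 60): θ=-0.14271 -0.69958 0.14027 rad, qd=0.02095 -0.00540 0.02262 rad/s, eef=-0.40340 0.12014 0.85623 m, trq=1.51632 5.52826 0.30536 N·m.
t=0.64000 s (step 64): θ=-0.14204 -0.69967 0.13989 rad, qd=0.01624 -0.00484 0.02372 rad/s, eef=-0.40327 0.12061 0.85620 m, trq=1.53567 5.52908 0.30437 N·m.
t=0.68000 s (step 68): θ=-0.14153 -0.69975 0.13955 rad, qd=0.01250 -0.00438 0.02464 rad/s, eef=-0.40317 0.12097 0.85618 m, trq=1.55309 5.52980 0.30348 N·m.
t=0.72000 s (step 72): θ=-0.14116 -0.69981 0.13923 rad, qd=0.00959 -0.00401 0.02542 rad/s, eef=-0.40309 0.12124 0.85616 m, trq=1.56801 5.53041 0.30272 N·m.
t=0.76000 s (step 76): θ=-0.14089 -0.69985 0.13894 rad, qd=0.00737 -0.00370 0.02607 rad/s, eef=-0.40304 0.12144 0.85615 m, trq=1.58034 5.53093 0.30209 N·m.
t=0.80000 s (step 80): θ=-0.14069 -0.69989 0.13867 rad, qd=0.00569 -0.00346 0.02662 rad/s, eef=-0.40301 0.12158 0.85613 m, trq=1.59026 5.53134 0.30159 N·m.
t=0.84000 s (step 84): θ=-0.14056 -0.69991 0.13841 rad, qd=0.00445 -0.00326 0.02708 rad/s, eef=-0.40299 0.12169 0.85612 m, trq=1.59806 5.53168 0.30119 N·m.
t=0.88000 s (step 88): θ=-0.13312 -0.70487 0.14940 rad, qd=1.45079 -0.96434 1.90971 rad/s, eef=-0.40280 0.12671 0.85479 m, trq=-18.18397 14.30657 1.93873 N·m.
t=0.92000 s (step 92): θ=-0.09382 -0.72959 0.16338 rad, qd=0.63291 -0.39313 -0.03041 rad/s, eef=-0.40157 0.15570 0.84648 m, trq=-10.83251 11.24158 1.36507 N·m.
t=0.96000 s (step 96): θ=-0.07767 -0.73970 0.16258 rad, qd=0.20851 -0.12982 -0.04879 rad/s, eef=-0.40084 0.16799 0.84265 m, trq=118.69308 13.92103 -4.94636 N·m.
t=1.00000 s (step 100): θ=-0.04001 -0.74105 0.14298 rad, qd=0.69811 -0.00676 -0.03272 rad/s, eef=-0.38908 0.19289 0.84228 m, trq=-16.30184 7.20680 1.30988 N·m.
t=1.04000 s (step 104): θ=-0.02443 -0.73954 0.14316 rad, qd=0.12864 0.07789 -0.01014 rad/s, eef=-0.38288 0.20209 0.84324 m, trq=-8.89543 6.46995 0.88542 N·m.
t=1.08000 s (step 108): θ=-0.02610 -0.73558 0.14376 rad, qd=-0.18105 0.11566 0.02350 rad/s, eef=-0.38175 0.20015 0.84494 m, trq=-4.09149 5.99081 0.61035 N·m.
t=1.12000 s (step 112): θ=-0.03672 -0.73066 0.14446 rad, qd=-0.32825 0.12344 0.05154 rad/s, eef=-0.38337 0.19252 0.84686 m, trq=-1.07430 5.72011 0.44042 N·m.
t=1.16000 s (step 116): θ=-0.05114 -0.72572 0.14531 rad, qd=-0.37823 0.11689 0.05119 rad/s, eef=-0.38620 0.18252 0.84868 m, trq=0.74000 5.58248 0.34118 N·m.
t=1.20000 s (step 120): θ=-0.06632 -0.72121 0.14616 rad, qd=-0.37183 0.10291 0.05090 rad/s, eef=-0.38933 0.17212 0.85022 m, trq=1.76470 5.51964 0.28676 N·m.
t=1.24000 s (step 124): θ=-0.08254 -0.72690 0.25028 rad, qd=-0.87604 -1.73791 19.00752 rad/s, eef=-0.39429 0.15702 0.85140 m, trq=22.79845 8.81918 -0.81619 N·m.
t=1.28000 s (step 128): θ=-0.12736 -0.74583 0.42976 rad, qd=-0.93411 -0.03682 -0.02646 rad/s, eef=-0.40968 0.12312 0.84895 m, trq=15.28317 7.79833 0.11874 N·m.
t=1.32000 s (step 132): θ=-0.15467 -0.74602 0.42696 rad, qd=-0.46469 0.01823 -0.05368 rad/s, eef=-0.41753 0.10580 0.84739 m, trq=10.27459 7.00415 0.19108 N·m.
t=1.35000 s (step 135): θ=-0.16498 -0.74512 0.42569 rad, qd=-0.23614 0.04112 -0.03635 rad/s, eef=-0.41994 0.09904 0.84716 m.
final eef position (m): -0.41994 0.09904 0.84716


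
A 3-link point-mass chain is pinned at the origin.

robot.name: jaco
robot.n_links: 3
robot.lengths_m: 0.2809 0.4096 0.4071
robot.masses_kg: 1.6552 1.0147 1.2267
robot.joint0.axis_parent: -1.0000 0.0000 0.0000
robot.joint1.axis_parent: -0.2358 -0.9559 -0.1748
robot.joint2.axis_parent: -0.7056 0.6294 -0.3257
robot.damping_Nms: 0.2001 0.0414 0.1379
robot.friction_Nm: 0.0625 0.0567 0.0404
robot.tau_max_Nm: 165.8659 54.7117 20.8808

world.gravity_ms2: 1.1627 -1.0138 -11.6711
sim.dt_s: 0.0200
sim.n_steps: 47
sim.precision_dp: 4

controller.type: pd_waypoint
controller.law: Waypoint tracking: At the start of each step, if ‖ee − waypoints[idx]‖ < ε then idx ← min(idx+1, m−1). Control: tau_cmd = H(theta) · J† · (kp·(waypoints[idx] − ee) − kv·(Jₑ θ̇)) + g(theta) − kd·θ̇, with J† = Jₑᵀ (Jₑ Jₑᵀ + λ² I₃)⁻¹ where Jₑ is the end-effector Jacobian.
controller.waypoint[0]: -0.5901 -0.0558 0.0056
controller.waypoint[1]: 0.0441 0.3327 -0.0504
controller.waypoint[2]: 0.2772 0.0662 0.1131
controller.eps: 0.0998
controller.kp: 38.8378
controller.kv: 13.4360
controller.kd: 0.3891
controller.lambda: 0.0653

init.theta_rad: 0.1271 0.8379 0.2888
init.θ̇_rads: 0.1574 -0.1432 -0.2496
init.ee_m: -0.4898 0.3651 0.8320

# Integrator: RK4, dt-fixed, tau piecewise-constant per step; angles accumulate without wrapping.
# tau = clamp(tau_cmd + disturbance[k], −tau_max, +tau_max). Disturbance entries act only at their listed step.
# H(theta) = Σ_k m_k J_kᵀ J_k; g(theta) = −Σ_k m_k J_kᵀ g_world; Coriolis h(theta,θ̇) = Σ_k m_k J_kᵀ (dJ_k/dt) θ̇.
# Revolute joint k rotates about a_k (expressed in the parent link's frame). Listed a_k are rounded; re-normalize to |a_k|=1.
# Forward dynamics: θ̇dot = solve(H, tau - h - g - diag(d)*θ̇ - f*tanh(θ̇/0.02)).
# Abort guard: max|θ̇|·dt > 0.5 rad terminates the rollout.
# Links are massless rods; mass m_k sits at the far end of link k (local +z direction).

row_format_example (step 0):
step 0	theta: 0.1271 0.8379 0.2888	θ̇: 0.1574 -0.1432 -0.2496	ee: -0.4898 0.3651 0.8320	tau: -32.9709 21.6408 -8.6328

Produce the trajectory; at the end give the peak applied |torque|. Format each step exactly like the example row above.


step 1	theta: 0.1149 0.8577 0.3144	θ̇: -1.3692 2.1152 2.7516	ee: -0.4919 0.3635 0.8273	tau: -26.4769 12.9999 -6.9552
step 2	theta: 0.0770 0.9158 0.3861	θ̇: -2.4272 3.7122 4.3590	ee: -0.4978 0.3563 0.8141	tau: -17.8423 6.1160 -4.8380
step 3	theta: 0.0219 1.0004 0.4781	θ̇: -3.1000 4.7581 4.8004	ee: -0.5062 0.3434 0.7942	tau: -9.5150 0.7259 -2.6498
step 4	theta: -0.0440 1.1014 0.5707	θ̇: -3.5047 5.3460 4.4374	ee: -0.5163 0.3259 0.7693	tau: -3.3721 -3.2838 -0.6754
step 5	theta: -0.1165 1.2108 0.6518	θ̇: -3.7724 5.6021 3.6520	ee: -0.5277 0.3054 0.7407	tau: 0.3458 -6.1274 0.9575
step 6	theta: -0.1940 1.3232 0.7153	θ̇: -3.9975 5.6382 2.6977	ee: -0.5398 0.2838 0.7097	tau: 2.1967 -8.0761 2.2496
step 7	theta: -0.2761 1.4350 0.7594	θ̇: -4.2317 5.5295 1.6974	ee: -0.5519 0.2625 0.6771	tau: 2.8164 -9.3665 3.2565
step 8	theta: -0.3633 1.5436 0.7834	θ̇: -4.4972 5.3189 0.6959	ee: -0.5634 0.2428 0.6438	tau: 2.6854 -10.1755 4.0419
step 9	theta: -0.4562 1.6472 0.7876	θ̇: -4.7965 5.0276 -0.2952	ee: -0.5737 0.2252 0.6104	tau: 2.1189 -10.6335 4.6541
step 10	theta: -0.5554 1.7443 0.7721	θ̇: -5.1180 4.6661 -1.2666	ee: -0.5823 0.2103 0.5778	tau: 1.3189 -10.8447 5.1143
step 11	theta: -0.6611 1.8335 0.7372	θ̇: -5.4340 4.2297 -2.2246	ee: -0.5889 0.1981 0.5466	tau: 0.4414 -10.8903 5.4715
step 12	theta: -0.7727 1.9133 0.6836	θ̇: -5.7118 3.7250 -3.1375	ee: -0.5933 0.1884 0.5175	tau: -0.3262 -10.8133 5.7245
step 13	theta: -0.8893 1.9824 0.6125	θ̇: -5.9193 3.1703 -3.9543	ee: -0.5958 0.1808 0.4910	tau: -0.7251 -10.5788 5.8573
step 14	theta: -1.0090 2.0401 0.5265	θ̇: -6.0292 2.5937 -4.6144	ee: -0.5966 0.1744 0.4672	tau: -0.5057 -10.0536 5.8489
step 15	theta: -1.1297 2.0863 0.4294	θ̇: -6.0208 2.0277 -5.0619	ee: -0.5960 0.1683 0.4460	tau: 0.3844 -9.0788 5.6908
step 16	theta: -1.2489 2.1215 0.3258	θ̇: -5.8865 1.5025 -5.2657	ee: -0.5946 0.1618 0.4270	tau: 1.7274 -7.6044 5.4013
step 17	theta: -1.3642 2.1468 0.2205	θ̇: -5.6409 1.0409 -5.2373	ee: -0.5929 0.1543 0.4098	tau: 3.1865 -5.7392 5.0257
step 18	theta: -1.4737 2.1637 0.1177	θ̇: -5.3175 0.6535 -5.0272	ee: -0.5912 0.1456 0.3941	tau: 4.4938 -3.6775 4.6191
step 19	theta: -1.5764 2.1736 0.0203	θ̇: -4.9548 0.3394 -4.7025	ee: -0.5899 0.1360 0.3794	tau: 5.5182 -1.6033 4.2284
step 20	theta: -1.6718 2.1778 -0.0700	θ̇: -4.5859 0.0907 -4.3240	ee: -0.5893 0.1255 0.3654	tau: 6.2396 0.3573 3.8822
step 21	theta: -1.7600 2.1777 -0.1526	θ̇: -4.2355 -0.1009 -3.9355	ee: -0.5893 0.1146 0.3519	tau: 6.6976 2.1185 3.5921
step 22	theta: -1.8415 2.1742 -0.2276	θ̇: -3.9155 -0.2472 -3.5640	ee: -0.5900 0.1035 0.3387	tau: 6.9513 3.6693 3.3578
step 23	theta: -1.9169 2.1682 -0.2954	θ̇: -3.6303 -0.3584 -3.2228	ee: -0.5913 0.0924 0.3258	tau: 7.0581 5.0293 3.1713
step 24	theta: -1.9870 2.1602 -0.3568	θ̇: -3.3814 -0.4415 -2.9159	ee: -0.5930 0.0815 0.3131	tau: 7.0641 6.2140 3.0223
step 25	theta: -2.0525 2.1508 -0.4123	θ̇: -3.1673 -0.5021 -2.6430	ee: -0.5952 0.0710 0.3005	tau: 7.0026 7.2438 2.9003
step 26	theta: -2.1141 2.1403 -0.4627	θ̇: -2.9852 -0.5447 -2.4012	ee: -0.5976 0.0609 0.2881	tau: 6.8966 8.1395 2.7962
step 27	theta: -2.1722 2.1292 -0.5086	θ̇: -2.8318 -0.5730 -2.1870	ee: -0.6002 0.0514 0.2758	tau: 6.7608 8.9205 2.7024
step 28	theta: -2.2276 2.1175 -0.5504	θ̇: -2.7038 -0.5899 -1.9966	ee: -0.6029 0.0424 0.2637	tau: 6.6044 9.6034 2.6129
step 29	theta: -2.2807 2.1057 -0.5887	θ̇: -2.5979 -0.5977 -1.8267	ee: -0.6056 0.0339 0.2518	tau: 6.4326 10.2025 2.5235
step 30	theta: -2.3318 2.0937 -0.6237	θ̇: -2.5114 -0.5982 -1.6745	ee: -0.6083 0.0261 0.2401	tau: 6.2485 10.7296 2.4309
step 31	theta: -2.3813 2.0819 -0.6558	θ̇: -2.4416 -0.5929 -1.5373	ee: -0.6109 0.0188 0.2288	tau: 6.0533 11.1945 2.3329
step 32	theta: -2.4297 2.0701 -0.6853	θ̇: -2.3865 -0.5831 -1.4133	ee: -0.6134 0.0120 0.2177	tau: 5.8477 11.6048 2.2279
step 33	theta: -2.4770 2.0586 -0.7125	θ̇: -2.3441 -0.5698 -1.3006	ee: -0.6158 0.0057 0.2069	tau: 5.6318 11.9672 2.1150
step 34	theta: -2.5236 2.0474 -0.7375	θ̇: -2.3127 -0.5538 -1.1978	ee: -0.6181 -0.0000 0.1965	tau: 5.4056 12.2865 1.9936
step 35	theta: -2.5697 2.0365 -0.7605	θ̇: -2.2911 -0.5357 -1.1039	ee: -0.6203 -0.0053 0.1864	tau: 5.1688 12.5667 1.8633
step 36	theta: -2.6154 2.0260 -0.7818	θ̇: -2.2777 -0.5160 -1.0178	ee: -0.6223 -0.0101 0.1767	tau: 4.9214 12.8112 1.7242
step 37	theta: -2.6610 2.0159 -0.8014	θ̇: -2.2716 -0.4953 -0.9388	ee: -0.6242 -0.0145 0.1673	tau: 4.6634 13.0220 1.5762
step 38	theta: -2.7065 2.0062 -0.8195	θ̇: -2.2716 -0.4738 -0.8660	ee: -0.6259 -0.0185 0.1584	tau: 4.3950 13.2011 1.4196
step 39	theta: -2.7520 1.9970 -0.8362	θ̇: -2.2768 -0.4518 -0.7990	ee: -0.6275 -0.0222 0.1498	tau: 4.1162 13.3497 1.2546
step 40	theta: -2.7977 1.9882 -0.8516	θ̇: -2.2863 -0.4296 -0.7373	ee: -0.6290 -0.0255 0.1416	tau: 3.8276 13.4684 1.0816
step 41	theta: -2.8436 1.9798 -0.8658	θ̇: -2.2992 -0.4074 -0.6804	ee: -0.6304 -0.0285 0.1337	tau: 3.5294 13.5576 0.9011
step 42	theta: -2.8898 1.9719 -0.8789	θ̇: -2.3147 -0.3853 -0.6279	ee: -0.6316 -0.0312 0.1262	tau: 3.2223 13.6174 0.7135
step 43	theta: -2.9363 1.9644 -0.8910	θ̇: -2.3321 -0.3634 -0.5795	ee: -0.6328 -0.0336 0.1191	tau: 2.9069 13.6477 0.5195
step 44	theta: -2.9832 1.9574 -0.9022	θ̇: -2.3505 -0.3418 -0.5350	ee: -0.6338 -0.0358 0.1123	tau: 2.5838 13.6479 0.3197
step 45	theta: -3.0305 1.9508 -0.9125	θ̇: -2.3693 -0.3207 -0.4941	ee: -0.6348 -0.0378 0.1059	tau: 2.2539 13.6177 0.1148
step 46	theta: -3.0781 1.9446 -0.9221	θ̇: -2.3879 -0.3000 -0.4566	ee: -0.6357 -0.0395 0.0997	tau: 1.9178 13.5564 -0.0943
step 47	theta: -3.1261 1.9388 -0.9309	θ̇: -2.4056 -0.2798 -0.4224	ee: -0.6364 -0.0411 0.0940
max |tau| (N·m): 32.9709
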